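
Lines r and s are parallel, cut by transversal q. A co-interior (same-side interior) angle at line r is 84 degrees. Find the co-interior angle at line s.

Co-interior angles (same-side interior) formed by parallel lines and a transversal are supplementary (sum to 180 degrees).
The given angle is 84 degrees.
The co-interior angle = 180 - 84 = 96 degrees.

96 degrees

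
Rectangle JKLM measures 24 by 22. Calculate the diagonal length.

Using the Pythagorean theorem:
d² = 24² + 22² = 576 + 484 = 1060
d = sqrt(1060) = 2*sqrt(265)

2*sqrt(265)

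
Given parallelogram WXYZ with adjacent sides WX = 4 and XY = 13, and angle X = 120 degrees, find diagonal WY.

Using the law of cosines:
d^2 = 4^2 + 13^2 - 2(4)(13)cos(120 degrees)
d^2 = 16 + 169 - 104*-1/2
d^2 = 237
d = sqrt(237)

sqrt(237)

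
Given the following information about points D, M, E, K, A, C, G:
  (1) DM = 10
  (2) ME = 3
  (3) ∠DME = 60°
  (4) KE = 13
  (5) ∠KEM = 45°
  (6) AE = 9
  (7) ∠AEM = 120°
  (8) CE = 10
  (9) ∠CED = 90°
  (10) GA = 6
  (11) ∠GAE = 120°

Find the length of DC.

Step 1: By the law of cosines on triangle EMD: ED² = 3² + 10² − 2·3·10·cos(60°) = 79, so ED = √79.
Step 2: By the law of cosines on triangle DEC: DC² = √79² + 10² − 2·√79·10·cos(90°) = 179, so DC = √179.

Therefore, the length of DC = √179.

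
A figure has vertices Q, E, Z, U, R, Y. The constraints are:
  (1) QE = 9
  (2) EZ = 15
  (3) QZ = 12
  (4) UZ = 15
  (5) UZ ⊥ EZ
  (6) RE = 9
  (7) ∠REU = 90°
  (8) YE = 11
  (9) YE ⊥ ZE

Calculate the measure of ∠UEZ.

Step 1: By the law of cosines on triangle EZU: EU² = 15² + 15² − 2·15·15·cos(90°) = 450, so EU = 15·√2.
Step 2: By the inverse law of cosines on triangle UEZ: cos(∠UEZ) = ((15·√2)² + 15² − 15²) / (2·15·√2·15) = 450/636.4 = 0.7071, so ∠UEZ = 45°.

Therefore, the measure of angle ∠UEZ = 45°.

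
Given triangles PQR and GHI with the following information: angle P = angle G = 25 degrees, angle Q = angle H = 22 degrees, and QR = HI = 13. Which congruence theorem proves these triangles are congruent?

The given information matches AAS: Two pairs of corresponding angles and a non-included side are equal (Angle-Angle-Side).

AAS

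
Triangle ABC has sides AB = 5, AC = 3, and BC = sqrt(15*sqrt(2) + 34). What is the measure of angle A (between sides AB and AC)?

By the inverse law of cosines: cos(A) = (AB² + AC² - BC²) / (2 × AB × AC)
cos(A) = (5² + 3² - (sqrt(15*sqrt(2) + 34))²) / (2 × 5 × 3)
cos(A) = (25 + 9 - (15*sqrt(2) + 34)) / 30
cos(A) = -sqrt(2)/2
A = arccos(-sqrt(2)/2) = 135°

135°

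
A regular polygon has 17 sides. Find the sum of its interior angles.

The sum of interior angles of an n-sided polygon is (n - 2) * 180.
For n = 17: (17 - 2) * 180 = 15 * 180 = 2700 degrees.

2700 degrees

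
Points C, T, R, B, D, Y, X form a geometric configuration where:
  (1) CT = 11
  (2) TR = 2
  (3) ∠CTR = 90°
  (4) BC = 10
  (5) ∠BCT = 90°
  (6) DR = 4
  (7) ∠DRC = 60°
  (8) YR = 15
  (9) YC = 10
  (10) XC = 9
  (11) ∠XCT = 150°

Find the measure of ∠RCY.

Step 1: By the law of cosines on triangle CTR: CR² = 11² + 2² − 2·11·2·cos(90°) = 125, so CR = 5·√5.
Step 2: By the inverse law of cosines on triangle RCY: cos(∠RCY) = ((5·√5)² + 10² − 15²) / (2·5·√5·10) = 0/223.61 = 0, so ∠RCY = 90°.

Therefore, the measure of angle ∠RCY = 90°.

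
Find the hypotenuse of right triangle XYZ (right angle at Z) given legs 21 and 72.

In a right triangle, the square of the hypotenuse equals the sum of the squares of the two legs.
The legs are 21 and 72, so the hypotenuse = sqrt(441 + 5184) = sqrt(5625) = 75.

75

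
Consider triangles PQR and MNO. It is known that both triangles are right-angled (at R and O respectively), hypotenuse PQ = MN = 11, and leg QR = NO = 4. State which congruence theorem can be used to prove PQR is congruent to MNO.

The given information matches HL: The hypotenuse and one leg of two right triangles are equal (Hypotenuse-Leg).

HL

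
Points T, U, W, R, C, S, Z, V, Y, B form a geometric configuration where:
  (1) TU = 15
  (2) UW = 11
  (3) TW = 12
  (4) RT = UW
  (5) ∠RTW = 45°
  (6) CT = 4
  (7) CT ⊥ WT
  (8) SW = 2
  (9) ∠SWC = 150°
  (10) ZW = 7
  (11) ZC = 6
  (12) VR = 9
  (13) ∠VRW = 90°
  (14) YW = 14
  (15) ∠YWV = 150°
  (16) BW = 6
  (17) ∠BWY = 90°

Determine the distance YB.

Step 1: By the law of cosines on triangle YWB: YB² = 14² + 6² − 2·14·6·cos(90°) = 232, so YB = 2·√58.

Therefore, the length of YB = 2·√58.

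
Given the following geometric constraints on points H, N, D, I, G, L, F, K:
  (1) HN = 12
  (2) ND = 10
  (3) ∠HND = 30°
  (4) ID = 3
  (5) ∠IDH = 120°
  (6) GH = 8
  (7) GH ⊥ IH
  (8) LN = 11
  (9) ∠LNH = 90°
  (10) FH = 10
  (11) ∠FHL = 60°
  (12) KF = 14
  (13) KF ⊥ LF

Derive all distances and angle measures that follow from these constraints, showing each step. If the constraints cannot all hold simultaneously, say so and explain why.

The constraints are consistent.

Step 1: From HN = 12, ND = 10, and ∠HND = 30°, by the law of cosines:
  HD² = HN² + ND² - 2·HN·ND·cos(30°) = 144 + 100 - 207.8 = 36.15
  HD ≈ 6.01

Step 2: From HN = 12, NL = 11, and ∠HNL = 90°, by the law of cosines:
  HL² = HN² + NL² - 2·HN·NL·cos(90°) = 144 + 121 - 0 = 265
  HL ≈ 16.28

Step 3: From HD = 6.01, DI = 3, and ∠HDI = 120°, by the law of cosines:
  HI² = HD² + DI² - 2·HD·DI·cos(120°) = 36.15 + 9 + 18.04 = 63.19
  HI ≈ 7.95

Step 4: From LH = 16.28, HF = 10, and ∠LHF = 60°, by the law of cosines:
  LF² = LH² + HF² - 2·LH·HF·cos(60°) = 265 + 100 - 162.8 = 202.2
  LF ≈ 14.22

Step 5: From HD = 6.01, HN = 12, DN = 10, by the inverse law of cosines:
  cos(∠DHN) = (HD² + HN² - DN²) / (2·HD·HN)
  ∠DHN = 56.26°

Step 6: From HL = 16.28, HN = 12, LN = 11, by the inverse law of cosines:
  cos(∠LHN) = (HL² + HN² - LN²) / (2·HL·HN)
  ∠LHN = 42.51°

Step 7: From DH = 6.01, DN = 10, HN = 12, by the inverse law of cosines:
  cos(∠HDN) = (DH² + DN² - HN²) / (2·DH·DN)
  ∠HDN = 93.74°

Step 8: From LH = 16.28, LN = 11, HN = 12, by the inverse law of cosines:
  cos(∠HLN) = (LH² + LN² - HN²) / (2·LH·LN)
  ∠HLN = 47.49°

Step 9: From IH = 7.95, HG = 8, and ∠IHG = 90°, by the law of cosines:
  IG² = IH² + HG² - 2·IH·HG·cos(90°) = 63.19 + 64 - 0 = 127.2
  IG ≈ 11.28

Step 10: From LF = 14.22, FK = 14, and ∠LFK = 90°, by the law of cosines:
  LK² = LF² + FK² - 2·LF·FK·cos(90°) = 202.2 + 196 - 0 = 398.2
  LK ≈ 19.96

Step 11: From HD = 6.01, HI = 7.95, DI = 3, by the inverse law of cosines:
  cos(∠DHI) = (HD² + HI² - DI²) / (2·HD·HI)
  ∠DHI = 19.08°

Step 12: From ID = 3, IH = 7.95, DH = 6.01, by the inverse law of cosines:
  cos(∠DIH) = (ID² + IH² - DH²) / (2·ID·IH)
  ∠DIH = 40.92°

Step 13: From LF = 14.22, LH = 16.28, FH = 10, by the inverse law of cosines:
  cos(∠FLH) = (LF² + LH² - FH²) / (2·LF·LH)
  ∠FLH = 37.52°

Step 14: From FH = 10, FL = 14.22, HL = 16.28, by the inverse law of cosines:
  cos(∠HFL) = (FH² + FL² - HL²) / (2·FH·FL)
  ∠HFL = 82.48°

Step 15: From IG = 11.28, IH = 7.95, GH = 8, by the inverse law of cosines:
  cos(∠GIH) = (IG² + IH² - GH²) / (2·IG·IH)
  ∠GIH = 45.18°

Step 16: From GH = 8, GI = 11.28, HI = 7.95, by the inverse law of cosines:
  cos(∠HGI) = (GH² + GI² - HI²) / (2·GH·GI)
  ∠HGI = 44.82°

Step 17: From LF = 14.22, LK = 19.96, FK = 14, by the inverse law of cosines:
  cos(∠FLK) = (LF² + LK² - FK²) / (2·LF·LK)
  ∠FLK = 44.55°

Step 18: From KF = 14, KL = 19.96, FL = 14.22, by the inverse law of cosines:
  cos(∠FKL) = (KF² + KL² - FL²) / (2·KF·KL)
  ∠FKL = 45.45°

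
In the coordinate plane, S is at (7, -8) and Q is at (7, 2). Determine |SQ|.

d = sqrt((0)^2 + (10)^2) = sqrt(100) = 10

10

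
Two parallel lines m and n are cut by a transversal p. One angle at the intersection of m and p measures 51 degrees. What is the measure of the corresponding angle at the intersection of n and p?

Corresponding angles formed by parallel lines and a transversal are equal.
The given angle is 51 degrees.
The corresponding angle = 51 degrees.

51 degrees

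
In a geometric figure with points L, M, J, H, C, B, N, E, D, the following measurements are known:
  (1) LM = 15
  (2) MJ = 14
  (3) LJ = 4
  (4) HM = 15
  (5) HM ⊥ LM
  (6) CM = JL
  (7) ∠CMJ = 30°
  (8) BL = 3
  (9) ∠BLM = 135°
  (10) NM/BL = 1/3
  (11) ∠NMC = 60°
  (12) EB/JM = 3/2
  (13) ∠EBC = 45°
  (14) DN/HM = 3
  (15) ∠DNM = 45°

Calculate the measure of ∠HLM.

Step 1: By the law of cosines on triangle LMH: LH² = 15² + 15² − 2·15·15·cos(90°) = 450, so LH = 15·√2.
Step 2: By the inverse law of cosines on triangle HLM: cos(∠HLM) = ((15·√2)² + 15² − 15²) / (2·15·√2·15) = 450/636.4 = 0.7071, so ∠HLM = 45°.

Therefore, the measure of angle ∠HLM = 45°.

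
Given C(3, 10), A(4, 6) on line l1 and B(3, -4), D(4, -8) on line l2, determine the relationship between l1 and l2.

Slope of line 1: m1 = (6 - 10)/(4 - 3) = -4/1 = -4
Slope of line 2: m2 = (-8 - -4)/(4 - 3) = -4/1 = -4
Since m1 = m2 = -4, the lines are parallel.

Parallel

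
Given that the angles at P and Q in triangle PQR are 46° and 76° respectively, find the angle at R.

The interior angles sum to 180°: angle R = 180 - 46 - 76 = 58°.
The triangle is acute (angles 46°, 76°, 58°).

58 degrees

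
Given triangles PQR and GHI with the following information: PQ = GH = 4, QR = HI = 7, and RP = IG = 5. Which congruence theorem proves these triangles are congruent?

The given information matches SSS: All three pairs of corresponding sides are equal (Side-Side-Side).

SSS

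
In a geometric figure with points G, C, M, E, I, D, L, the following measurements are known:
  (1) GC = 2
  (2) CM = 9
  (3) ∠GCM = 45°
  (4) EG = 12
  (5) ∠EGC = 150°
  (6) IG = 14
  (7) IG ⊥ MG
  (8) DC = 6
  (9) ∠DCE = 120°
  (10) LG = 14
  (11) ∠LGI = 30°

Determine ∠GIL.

Step 1: By the law of cosines on triangle IGL: IL² = 14² + 14² − 2·14·14·cos(30°) = 52.52, so IL ≈ 7.25.
Step 2: By the inverse law of cosines on triangle GIL: cos(∠GIL) = (14² + 7.25² − 14²) / (2·14·7.25) = 52.52/202.91 = 0.2588, so ∠GIL = 75°.

Therefore, the measure of angle ∠GIL = 75°.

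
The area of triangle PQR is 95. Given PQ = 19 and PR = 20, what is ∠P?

From the SAS area formula Area = (1/2)ab sin(C), rearranging gives sin(C) = 2*Area/(ab).
sin(C) = 2 * 95 / (380) = 1/2.
Therefore C = arcsin(1/2) = 30°.
Since sin(180° - C) = sin(C), the obtuse angle 150° gives the same area, so C = 30° or C = 150°.

30° or 150°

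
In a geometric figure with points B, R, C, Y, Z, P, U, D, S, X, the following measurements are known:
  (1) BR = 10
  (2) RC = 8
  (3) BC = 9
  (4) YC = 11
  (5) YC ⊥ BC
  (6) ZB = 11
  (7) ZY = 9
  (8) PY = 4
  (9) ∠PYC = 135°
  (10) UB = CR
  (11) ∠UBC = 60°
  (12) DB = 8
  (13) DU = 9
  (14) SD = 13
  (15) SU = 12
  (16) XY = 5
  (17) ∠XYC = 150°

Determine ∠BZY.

Step 1: By the law of cosines on triangle BCY: BY² = 9² + 11² − 2·9·11·cos(90°) = 202, so BY ≈ 14.21.
Step 2: By the inverse law of cosines on triangle BZY: cos(∠BZY) = (11² + 9² − 14.21²) / (2·11·9) = 0/198 = 0, so ∠BZY = 90°.

Therefore, the measure of angle ∠BZY = 90°.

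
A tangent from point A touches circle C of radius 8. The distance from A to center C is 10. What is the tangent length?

tangent = √(d² - r²) = √(10² - 8²) = √(100 - 64) = √36 = 6

6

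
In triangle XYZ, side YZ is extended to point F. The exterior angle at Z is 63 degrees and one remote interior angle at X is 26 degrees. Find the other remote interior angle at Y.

The exterior angle theorem states that an exterior angle equals the sum of the two non-adjacent interior angles.
So 63 = 26 + angle Y, which gives angle Y = 63 - 26 = 37 degrees.

37 degrees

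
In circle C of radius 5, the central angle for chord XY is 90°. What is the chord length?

Chord = 2(5) sin(45°) = 5*sqrt(2)

5*sqrt(2)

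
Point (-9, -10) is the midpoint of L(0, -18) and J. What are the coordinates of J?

Using the midpoint formula: M = ((x1 + x2)/2, (y1 + y2)/2)
We know M = (-9, -10) and L = (0, -18)
For x: -9 = (0 + x2)/2, so x2 = 2*-9 - 0 = -18
For y: -10 = (-18 + y2)/2, so y2 = 2*-10 - -18 = -2
J = (-18, -2)

(-18, -2)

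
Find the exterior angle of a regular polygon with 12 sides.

Each exterior angle of a regular n-gon is 360 / n.
For n = 12: 360 / 12 = 30 degrees.

30 degrees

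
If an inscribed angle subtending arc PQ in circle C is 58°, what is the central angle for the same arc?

Central angle = 2 × 58° = 116° (inscribed angle theorem).

116°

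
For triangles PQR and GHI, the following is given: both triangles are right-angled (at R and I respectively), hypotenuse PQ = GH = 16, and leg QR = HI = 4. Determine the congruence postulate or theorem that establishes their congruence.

Consider the given information: both triangles are right-angled (at R and I respectively), hypotenuse PQ = GH = 16, and leg QR = HI = 4
This is not SSS or AAS: SSS requires all three pairs of sides, but we don't have that. AAS requires two angles and a non-included side.
The correct criterion is HL. The hypotenuse and one leg of two right triangles are equal (Hypotenuse-Leg).

HL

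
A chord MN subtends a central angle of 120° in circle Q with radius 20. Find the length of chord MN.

Chord = 2(20) sin(60°) = 20*sqrt(3)

20*sqrt(3)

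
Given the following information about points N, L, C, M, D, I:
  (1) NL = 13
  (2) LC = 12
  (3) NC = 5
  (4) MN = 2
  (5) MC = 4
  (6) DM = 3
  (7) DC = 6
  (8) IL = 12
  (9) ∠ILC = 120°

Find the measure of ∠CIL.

Step 1: By the law of cosines on triangle ILC: IC² = 12² + 12² − 2·12·12·cos(120°) = 432, so IC = 12·√3.
Step 2: By the inverse law of cosines on triangle CIL: cos(∠CIL) = ((12·√3)² + 12² − 12²) / (2·12·√3·12) = 432/498.83 = 0.866, so ∠CIL = 30°.

Therefore, the measure of angle ∠CIL = 30°.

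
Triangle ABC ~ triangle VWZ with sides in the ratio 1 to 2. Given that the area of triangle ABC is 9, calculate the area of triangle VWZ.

Area ratio = (1/2)^2 = 1/4. Area of VWZ = 9 * 4/1 = 36.

36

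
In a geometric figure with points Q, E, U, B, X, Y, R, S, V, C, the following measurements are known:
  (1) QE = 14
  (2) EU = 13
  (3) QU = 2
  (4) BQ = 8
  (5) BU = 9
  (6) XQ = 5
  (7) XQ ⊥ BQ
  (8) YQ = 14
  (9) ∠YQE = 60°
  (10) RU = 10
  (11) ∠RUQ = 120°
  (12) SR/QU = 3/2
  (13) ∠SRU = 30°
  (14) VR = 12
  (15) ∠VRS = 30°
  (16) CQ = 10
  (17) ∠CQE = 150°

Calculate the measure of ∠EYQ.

Step 1: By the law of cosines on triangle YQE: YE² = 14² + 14² − 2·14·14·cos(60°) = 196, so YE = 14.
Step 2: By the inverse law of cosines on triangle EYQ: cos(∠EYQ) = (14² + 14² − 14²) / (2·14·14) = 196/392 = 0.5, so ∠EYQ = 60°.

Therefore, the measure of angle ∠EYQ = 60°.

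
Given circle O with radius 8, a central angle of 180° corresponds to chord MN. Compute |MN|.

Chord = 2(8) sin(90°) = 16

16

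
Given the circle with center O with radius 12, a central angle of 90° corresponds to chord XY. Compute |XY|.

Drop a perpendicular from the center to the chord, bisecting both the chord and the central angle.
Each half-chord = r sin(θ/2) = 12 sin(45°).
The full chord = 2 × 12 × sin(45°) = 12*sqrt(2).

12*sqrt(2)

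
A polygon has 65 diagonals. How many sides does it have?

Using d = n(n - 3)/2, we solve 65 = n(n - 3)/2.
So n(n - 3) = 130.
Testing n = 13: 13 * 10 = 130 = 130. Correct.
The polygon has 13 sides.

13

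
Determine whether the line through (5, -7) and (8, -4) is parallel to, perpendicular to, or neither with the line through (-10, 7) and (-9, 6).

Slope of line 1: m1 = (-4 - -7)/(8 - 5) = 3/3 = 1
Slope of line 2: m2 = (6 - 7)/(-9 - -10) = -1/1 = -1
m1 * m2 = (1) * (-1) = -1 = -1, so the lines are perpendicular.

Perpendicular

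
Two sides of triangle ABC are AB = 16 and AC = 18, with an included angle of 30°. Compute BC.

Law of cosines: BC^2 = 16^2 + 18^2 - 2(16)(18)cos(30°) = 580 - 288*sqrt(3), so BC = 2*sqrt(145 - 72*sqrt(3)).

2*sqrt(145 - 72*sqrt(3))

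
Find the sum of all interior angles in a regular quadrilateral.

The sum of interior angles of an n-sided polygon is (n - 2) * 180.
For n = 4: (4 - 2) * 180 = 2 * 180 = 360 degrees.

360 degrees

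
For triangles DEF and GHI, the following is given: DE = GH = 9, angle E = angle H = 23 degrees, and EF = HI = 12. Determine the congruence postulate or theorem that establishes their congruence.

The given information matches SAS: Two pairs of corresponding sides and the included angle are equal (Side-Angle-Side).

SAS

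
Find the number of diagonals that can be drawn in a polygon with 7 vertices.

The number of diagonals in an n-gon is n(n - 3)/2.
For n = 7: 7(7 - 3)/2 = 7 × 4 / 2 = 14.

14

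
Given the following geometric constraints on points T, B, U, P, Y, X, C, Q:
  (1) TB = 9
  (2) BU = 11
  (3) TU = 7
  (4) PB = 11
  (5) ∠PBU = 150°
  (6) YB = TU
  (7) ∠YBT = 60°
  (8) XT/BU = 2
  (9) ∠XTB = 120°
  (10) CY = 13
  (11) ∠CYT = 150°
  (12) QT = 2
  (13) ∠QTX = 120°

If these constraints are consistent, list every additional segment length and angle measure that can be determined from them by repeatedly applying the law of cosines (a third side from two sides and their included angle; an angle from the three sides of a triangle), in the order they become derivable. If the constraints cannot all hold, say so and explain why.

The constraints are consistent. Derivable facts, in order:
After 1 step:
- BX ≈ 27.62
- TY = √67
- UP ≈ 21.25
- XQ = 2·√133
- ∠BTU = 85.9°
- ∠BUT = 54.7°
- ∠TBU = 39.4°
After 2 steps:
- TC ≈ 20.5
- ∠BPU = 15°
- ∠BTY = 47.78°
- ∠BUP = 15°
- ∠BXT = 16.39°
- ∠BYT = 72.22°
- ∠QXT = 4.31°
- ∠TBX = 43.61°
- ∠TQX = 55.69°
After 3 steps:
- ∠CTY = 18.48°
- ∠TCY = 11.52°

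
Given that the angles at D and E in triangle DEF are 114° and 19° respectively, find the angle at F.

The interior angles sum to 180°: angle F = 180 - 114 - 19 = 47°.
The triangle is obtuse (angles 114°, 19°, 47°).

47 degrees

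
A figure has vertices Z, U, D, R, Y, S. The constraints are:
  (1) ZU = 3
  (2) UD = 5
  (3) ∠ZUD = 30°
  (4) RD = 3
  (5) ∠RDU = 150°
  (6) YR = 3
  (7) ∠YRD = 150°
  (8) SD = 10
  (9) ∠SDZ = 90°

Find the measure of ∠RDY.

Step 1: By the law of cosines on triangle DRY: DY² = 3² + 3² − 2·3·3·cos(150°) = 33.59, so DY ≈ 5.8.
Step 2: By the inverse law of cosines on triangle RDY: cos(∠RDY) = (3² + 5.8² − 3²) / (2·3·5.8) = 33.59/34.77 = 0.9659, so ∠RDY = 15°.

Therefore, the measure of angle ∠RDY = 15°.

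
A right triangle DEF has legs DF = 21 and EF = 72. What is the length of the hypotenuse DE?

By the Pythagorean theorem: DE^2 = DF^2 + EF^2
DE^2 = 21^2 + 72^2 = 441 + 5184 = 5625
DE = sqrt(5625) = 75

75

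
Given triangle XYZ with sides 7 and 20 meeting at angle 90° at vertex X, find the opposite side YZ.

The included angle is 90°, so the triangle is right-angled at X. The opposite side YZ is the hypotenuse.
By the Pythagorean theorem: YZ = sqrt(7^2 + 20^2) = sqrt(449) = sqrt(449).

sqrt(449)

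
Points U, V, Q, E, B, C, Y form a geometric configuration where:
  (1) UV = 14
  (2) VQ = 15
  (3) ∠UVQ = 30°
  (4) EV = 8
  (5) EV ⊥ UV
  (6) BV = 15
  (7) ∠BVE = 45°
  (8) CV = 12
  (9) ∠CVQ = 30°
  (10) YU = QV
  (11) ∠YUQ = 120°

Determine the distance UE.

Step 1: By the law of cosines on triangle UVE: UE² = 14² + 8² − 2·14·8·cos(90°) = 260, so UE = 2·√65.

Therefore, the length of UE = 2·√65.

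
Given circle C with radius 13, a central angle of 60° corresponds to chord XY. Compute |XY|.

Chord length = 2r sin(θ/2)
= 2 × 13 × sin(60°/2)
= 2 × 13 × sin(30°)
= 13

13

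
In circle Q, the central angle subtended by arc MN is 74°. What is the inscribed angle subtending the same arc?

An inscribed angle intercepts an arc from a point on the circle, while the central angle intercepts the same arc from the center.
The inscribed angle is always half the central angle: 74° / 2 = 37°.

37°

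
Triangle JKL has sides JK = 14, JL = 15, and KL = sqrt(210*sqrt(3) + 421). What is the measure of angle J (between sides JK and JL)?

When all three sides of a triangle are known, the law of cosines can be rearranged to find any angle.
cos(C) = (a² + b² - c²) / (2ab) gives cos(J) = -sqrt(3)/2.
Taking the inverse cosine: J = 150°.

150°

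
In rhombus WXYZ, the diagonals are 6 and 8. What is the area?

The diagonals of a rhombus divide it into four right triangles.
Each triangle has legs 6/ 2 = 3 and 8/2 = 4, so each has area (1/2)*3*4 = 6.
Four such triangles give total area = (d1 * d2) / 2 = 24.

24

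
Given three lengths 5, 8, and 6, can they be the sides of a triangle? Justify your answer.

Sort the sides: 5, 6, 8.
It suffices to check that the sum of the two smallest exceeds the largest:
5 + 6 = 11 > 8. ✓
Yes, a valid triangle can be formed.

Yes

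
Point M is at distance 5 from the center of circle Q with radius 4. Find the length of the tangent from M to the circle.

tangent = √(d² - r²) = √(5² - 4²) = √(25 - 16) = √9 = 3

3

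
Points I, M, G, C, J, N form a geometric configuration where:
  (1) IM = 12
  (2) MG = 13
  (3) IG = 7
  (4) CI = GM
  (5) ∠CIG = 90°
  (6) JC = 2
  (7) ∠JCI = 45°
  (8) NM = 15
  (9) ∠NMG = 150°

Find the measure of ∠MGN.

Step 1: By the law of cosines on triangle GMN: GN² = 13² + 15² − 2·13·15·cos(150°) = 731.75, so GN ≈ 27.05.
Step 2: By the inverse law of cosines on triangle MGN: cos(∠MGN) = (13² + 27.05² − 15²) / (2·13·27.05) = 675.75/703.32 = 0.9608, so ∠MGN = 16.1°.

Therefore, the measure of angle ∠MGN = 16.1°.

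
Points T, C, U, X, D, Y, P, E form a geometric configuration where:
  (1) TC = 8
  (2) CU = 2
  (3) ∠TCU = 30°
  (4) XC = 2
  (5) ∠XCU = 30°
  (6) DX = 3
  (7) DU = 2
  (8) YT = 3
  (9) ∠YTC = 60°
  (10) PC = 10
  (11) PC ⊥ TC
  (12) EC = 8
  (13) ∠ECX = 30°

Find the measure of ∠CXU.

Step 1: By the law of cosines on triangle XCU: XU² = 2² + 2² − 2·2·2·cos(30°) = 1.07, so XU ≈ 1.04.
Step 2: By the inverse law of cosines on triangle CXU: cos(∠CXU) = (2² + 1.04² − 2²) / (2·2·1.04) = 1.07/4.14 = 0.2588, so ∠CXU = 75°.

Therefore, the measure of angle ∠CXU = 75°.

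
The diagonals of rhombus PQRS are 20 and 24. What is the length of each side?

Half-diagonals are 10 and 12. side = sqrt(10^2 + 12^2) = sqrt(244) = 2*sqrt(61)

2*sqrt(61)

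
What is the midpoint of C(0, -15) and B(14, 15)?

The midpoint is the point halfway along the segment.
Move half the horizontal distance: 0 + (14 - 0)/2 = 0 + 14/2 = 7
Move half the vertical distance: -15 + (15 - -15)/2 = -15 + 30/2 = 0
Midpoint = (7, 0)

(7, 0)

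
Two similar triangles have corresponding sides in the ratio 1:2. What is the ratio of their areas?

The ratio of areas of similar triangles equals the square of the side ratio.
Side ratio = 1:2
Area ratio = (1/2)^2 = 1/4 = 1:4

1:4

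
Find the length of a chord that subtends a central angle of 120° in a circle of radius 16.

Drop a perpendicular from the center to the chord, bisecting both the chord and the central angle.
Each half-chord = r sin(θ/2) = 16 sin(60°).
The full chord = 2 × 16 × sin(60°) = 16*sqrt(3).

16*sqrt(3)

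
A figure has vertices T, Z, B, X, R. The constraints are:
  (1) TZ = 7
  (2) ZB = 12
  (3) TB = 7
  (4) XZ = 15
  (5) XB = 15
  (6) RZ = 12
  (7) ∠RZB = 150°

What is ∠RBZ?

Step 1: By the law of cosines on triangle BZR: BR² = 12² + 12² − 2·12·12·cos(150°) = 537.42, so BR ≈ 23.18.
Step 2: By the inverse law of cosines on triangle RBZ: cos(∠RBZ) = (23.18² + 12² − 12²) / (2·23.18·12) = 537.42/556.37 = 0.9659, so ∠RBZ = 15°.

Therefore, the measure of angle ∠RBZ = 15°.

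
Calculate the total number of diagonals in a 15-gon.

Total line segments between 15 vertices = C(15,2) = 105.
Subtract the 15 sides: 105 - 15 = 90 diagonals.

90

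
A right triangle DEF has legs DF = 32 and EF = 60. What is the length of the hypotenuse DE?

In a right triangle, the square of the hypotenuse equals the sum of the squares of the two legs.
The legs are 32 and 60, so the hypotenuse = sqrt(1024 + 3600) = sqrt(4624) = 68.

68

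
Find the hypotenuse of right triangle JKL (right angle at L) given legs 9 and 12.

In a right triangle, the square of the hypotenuse equals the sum of the squares of the two legs.
The legs are 9 and 12, so the hypotenuse = sqrt(81 + 144) = sqrt(225) = 15.

15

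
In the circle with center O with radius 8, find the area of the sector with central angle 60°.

Sector area = π(8²)(1/6) = 32*pi/3

32*pi/3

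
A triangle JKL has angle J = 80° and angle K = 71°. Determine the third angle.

The interior angles sum to 180°: angle L = 180 - 80 - 71 = 29°.
The triangle is acute (angles 80°, 71°, 29°).

29 degrees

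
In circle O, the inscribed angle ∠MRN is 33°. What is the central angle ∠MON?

The inscribed angle theorem states that a central angle is always twice any inscribed angle that subtends the same arc.
Since the inscribed angle is 33°, the central angle = 2 × 33° = 66°.

66°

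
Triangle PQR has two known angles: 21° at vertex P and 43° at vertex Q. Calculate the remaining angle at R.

Let angle R = x. Then 21 + 43 + x = 180.
x = 180 - 64 = 116 degrees.

116 degrees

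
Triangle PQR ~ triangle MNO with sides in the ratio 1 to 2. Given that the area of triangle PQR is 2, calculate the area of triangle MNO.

For similar figures, the area ratio equals the square of the side ratio.
Side ratio (PQR to MNO) = 1:2, so area ratio = 1^2:2^2 = 1:4.
If the area of PQR is 2, then the area of MNO = 2 * (4/1) = 8.

8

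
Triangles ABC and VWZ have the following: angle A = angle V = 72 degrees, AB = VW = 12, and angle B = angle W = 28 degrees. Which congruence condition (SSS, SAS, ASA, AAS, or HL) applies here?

Consider the given information: angle A = angle V = 72 degrees, AB = VW = 12, and angle B = angle W = 28 degrees
This is not SSS or HL: SSS requires all three pairs of sides, but we don't have that. HL only applies to right triangles with matching hypotenuse and leg.
The correct criterion is ASA. Two pairs of corresponding angles and the included side are equal (Angle-Side-Angle).

ASA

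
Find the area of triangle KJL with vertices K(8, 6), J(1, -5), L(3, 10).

Using the Shoelace formula for a triangle:
Area = (1/2)|x0(y1 - y2) + x1(y2 - y0) + x2(y0 - y1)|
Area = (1/2)|8(-5 - 10) + 1(10 - 6) + 3(6 - -5)|
Area = (1/2)|-120 + 4 + 33|
Area = (1/2)|-83|
Area = (1/2)(83)
Area = 83/2

83/2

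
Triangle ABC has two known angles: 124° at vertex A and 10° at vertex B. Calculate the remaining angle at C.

angle C = 180 - 124 - 10 = 46 degrees.

46 degrees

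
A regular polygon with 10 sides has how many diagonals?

Each of the 10 vertices connects to 7 non-adjacent vertices via diagonals.
Total connections = 10 × 7 = 70, but each diagonal is counted twice.
Number of diagonals = 70 / 2 = 35.

35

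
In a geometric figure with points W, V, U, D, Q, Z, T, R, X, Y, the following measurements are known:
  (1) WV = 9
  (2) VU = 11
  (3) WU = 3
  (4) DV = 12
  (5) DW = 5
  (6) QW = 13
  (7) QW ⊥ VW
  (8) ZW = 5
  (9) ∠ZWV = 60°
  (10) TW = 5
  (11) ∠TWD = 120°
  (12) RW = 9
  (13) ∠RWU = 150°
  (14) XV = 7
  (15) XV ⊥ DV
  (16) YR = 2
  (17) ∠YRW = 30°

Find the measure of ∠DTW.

Step 1: By the law of cosines on triangle TWD: TD² = 5² + 5² − 2·5·5·cos(120°) = 75, so TD = 5·√3.
Step 2: By the inverse law of cosines on triangle DTW: cos(∠DTW) = ((5·√3)² + 5² − 5²) / (2·5·√3·5) = 75/86.6 = 0.866, so ∠DTW = 30°.

Therefore, the measure of angle ∠DTW = 30°.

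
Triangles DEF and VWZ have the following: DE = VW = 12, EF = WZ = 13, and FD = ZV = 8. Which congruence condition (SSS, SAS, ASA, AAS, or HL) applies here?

Consider the given information: DE = VW = 12, EF = WZ = 13, and FD = ZV = 8
This is not AAS or HL: AAS requires two angles and a non-included side. HL only applies to right triangles with matching hypotenuse and leg.
The correct criterion is SSS. All three pairs of corresponding sides are equal (Side-Side-Side).

SSS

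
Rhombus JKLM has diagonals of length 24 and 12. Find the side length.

Half-diagonals are 12 and 6. side = sqrt(12^2 + 6^2) = sqrt(180) = 6*sqrt(5)

6*sqrt(5)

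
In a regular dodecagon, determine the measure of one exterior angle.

Each exterior angle of a regular n-gon is 360 / n.
For n = 12: 360 / 12 = 30 degrees.

30 degrees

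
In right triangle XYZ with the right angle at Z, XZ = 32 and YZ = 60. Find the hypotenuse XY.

In a right triangle, the square of the hypotenuse equals the sum of the squares of the two legs.
The legs are 32 and 60, so the hypotenuse = sqrt(1024 + 3600) = sqrt(4624) = 68.

68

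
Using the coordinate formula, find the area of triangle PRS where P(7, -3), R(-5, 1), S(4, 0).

Shoelace: Area = (1/2)|7(1-0) + -5(0--3) + 4(-3-1)| = (1/2)(24) = 12

12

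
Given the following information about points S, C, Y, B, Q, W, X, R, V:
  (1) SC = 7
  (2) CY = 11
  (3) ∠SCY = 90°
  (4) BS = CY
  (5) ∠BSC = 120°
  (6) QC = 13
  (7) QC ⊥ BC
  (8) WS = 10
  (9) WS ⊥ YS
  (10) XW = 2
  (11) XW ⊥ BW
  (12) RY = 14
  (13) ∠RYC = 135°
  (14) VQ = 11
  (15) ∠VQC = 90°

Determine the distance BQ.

From the given relations: BS = CY = 11.
Step 1: By the law of cosines on triangle BSC: BC² = 11² + 7² − 2·11·7·cos(120°) = 247, so BC ≈ 15.72.
Step 2: By the law of cosines on triangle BCQ: BQ² = 15.72² + 13² − 2·15.72·13·cos(90°) = 416, so BQ = 4·√26.

Therefore, the length of BQ = 4·√26.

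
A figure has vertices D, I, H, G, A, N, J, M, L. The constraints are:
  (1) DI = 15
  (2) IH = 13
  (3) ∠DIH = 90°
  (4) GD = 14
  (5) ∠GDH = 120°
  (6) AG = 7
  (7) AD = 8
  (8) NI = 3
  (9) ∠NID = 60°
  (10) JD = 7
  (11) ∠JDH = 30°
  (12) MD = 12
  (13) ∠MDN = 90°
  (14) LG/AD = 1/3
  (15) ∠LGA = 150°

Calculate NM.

Step 1: By the law of cosines on triangle DIN: DN² = 15² + 3² − 2·15·3·cos(60°) = 189, so DN = 3·√21.
Step 2: By the law of cosines on triangle NDM: NM² = (3·√21)² + 12² − 2·3·√21·12·cos(90°) = 333, so NM = 3·√37.

Therefore, the length of NM = 3·√37.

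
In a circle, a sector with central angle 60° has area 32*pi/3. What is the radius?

r² = 360 × 32*pi/3 / (π × 60) = 64, so r = 8.

8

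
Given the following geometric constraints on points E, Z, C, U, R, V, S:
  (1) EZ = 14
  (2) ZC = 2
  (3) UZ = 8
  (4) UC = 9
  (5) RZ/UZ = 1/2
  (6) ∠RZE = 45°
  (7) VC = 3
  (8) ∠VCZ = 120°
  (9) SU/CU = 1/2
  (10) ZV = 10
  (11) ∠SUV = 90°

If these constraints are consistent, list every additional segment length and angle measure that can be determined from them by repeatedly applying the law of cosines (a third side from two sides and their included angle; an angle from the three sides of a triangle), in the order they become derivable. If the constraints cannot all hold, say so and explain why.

These constraints are not satisfiable: by the triangle inequality in triangle CZV, (2) ZC = 2 and (7) VC = 3 force ZV ≤ 2 + 3 = 5, but (10) says ZV = 10. No planar figure meets all of them, so nothing further can be derived.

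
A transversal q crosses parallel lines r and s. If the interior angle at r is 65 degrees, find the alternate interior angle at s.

Alternate interior angles formed by parallel lines and a transversal are equal.
The given angle is 65 degrees.
The alternate interior angle = 65 degrees.

65 degrees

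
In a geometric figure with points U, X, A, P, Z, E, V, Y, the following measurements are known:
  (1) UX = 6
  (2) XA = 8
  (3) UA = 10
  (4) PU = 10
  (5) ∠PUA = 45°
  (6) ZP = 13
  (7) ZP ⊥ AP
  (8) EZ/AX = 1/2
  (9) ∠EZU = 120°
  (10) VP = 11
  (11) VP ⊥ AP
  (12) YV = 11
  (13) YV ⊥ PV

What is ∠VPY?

Step 1: By the law of cosines on triangle PVY: PY² = 11² + 11² − 2·11·11·cos(90°) = 242, so PY = 11·√2.
Step 2: By the inverse law of cosines on triangle VPY: cos(∠VPY) = (11² + (11·√2)² − 11²) / (2·11·11·√2) = 242/342.24 = 0.7071, so ∠VPY = 45°.

Therefore, the measure of angle ∠VPY = 45°.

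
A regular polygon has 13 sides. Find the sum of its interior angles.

The sum of interior angles of an n-sided polygon is (n - 2) * 180.
For n = 13: (13 - 2) * 180 = 11 * 180 = 1980 degrees.

1980 degrees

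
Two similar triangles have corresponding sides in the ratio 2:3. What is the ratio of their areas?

The ratio of areas of similar triangles equals the square of the side ratio.
Side ratio = 2:3
Area ratio = (2/3)^2 = 4/9 = 4:9

4:9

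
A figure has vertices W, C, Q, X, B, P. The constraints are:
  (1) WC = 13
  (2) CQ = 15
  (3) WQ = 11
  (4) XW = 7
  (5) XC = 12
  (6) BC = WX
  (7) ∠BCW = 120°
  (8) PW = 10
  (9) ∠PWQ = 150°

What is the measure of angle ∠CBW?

From the given relations: BC = WX = 7.
Step 1: By the law of cosines on triangle BCW: BW² = 7² + 13² − 2·7·13·cos(120°) = 309, so BW ≈ 17.58.
Step 2: By the inverse law of cosines on triangle CBW: cos(∠CBW) = (7² + 17.58² − 13²) / (2·7·17.58) = 189/246.1 = 0.768, so ∠CBW = 39.83°.

Therefore, the measure of angle ∠CBW = 39.83°.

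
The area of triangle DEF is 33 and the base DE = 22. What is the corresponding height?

Rearranging the area formula Area = (1/2) * base * height:
height = 2 * Area / base = 2 * 33 / 22 = 3.

3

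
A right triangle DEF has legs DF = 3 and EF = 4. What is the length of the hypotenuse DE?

By the Pythagorean theorem: DE^2 = DF^2 + EF^2
DE^2 = 3^2 + 4^2 = 9 + 16 = 25
DE = sqrt(25) = 5

5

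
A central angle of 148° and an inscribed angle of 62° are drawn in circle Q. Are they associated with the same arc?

By the inscribed angle theorem, the inscribed angle for a central angle of 148° should be 148° / 2 = 74°.
The given inscribed angle is 62°, which does not equal 74°.
Therefore, no, they do not correspond to the same arc.

No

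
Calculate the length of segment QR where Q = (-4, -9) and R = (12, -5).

The horizontal distance is |12 - -4| = 16 and the vertical distance is |-5 - -9| = 4.
By the Pythagorean theorem, d = sqrt(16^2 + 4^2) = sqrt(272) = 4*sqrt(17).

4*sqrt(17)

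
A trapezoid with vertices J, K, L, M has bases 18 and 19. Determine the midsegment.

The midsegment (median) of a trapezoid connects the midpoints of the non-parallel sides.
Its length is the average of the two bases: (18 + 19) / 2 = 37/2.

37/2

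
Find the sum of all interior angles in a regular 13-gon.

The sum of interior angles of an n-sided polygon is (n - 2) * 180.
For n = 13: (13 - 2) * 180 = 11 * 180 = 1980 degrees.

1980 degrees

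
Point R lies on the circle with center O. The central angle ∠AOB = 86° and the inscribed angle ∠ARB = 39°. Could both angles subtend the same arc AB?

By the inscribed angle theorem, the inscribed angle for a central angle of 86° should be 86° / 2 = 43°.
The given inscribed angle is 39°, which does not equal 43°.
Therefore, no, they do not correspond to the same arc.

No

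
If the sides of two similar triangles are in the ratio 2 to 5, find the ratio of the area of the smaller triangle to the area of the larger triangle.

The ratio of areas of similar triangles equals the square of the side ratio.
Side ratio = 2:5
Area ratio = (2/5)^2 = 4/25 = 4:25

4:25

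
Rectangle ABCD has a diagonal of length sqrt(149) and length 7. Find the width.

Using the Pythagorean theorem: d^2 = a^2 + b^2
b^2 = d^2 - a^2
b^2 = 149 - 49
b^2 = 100
b = sqrt(100) = 10

10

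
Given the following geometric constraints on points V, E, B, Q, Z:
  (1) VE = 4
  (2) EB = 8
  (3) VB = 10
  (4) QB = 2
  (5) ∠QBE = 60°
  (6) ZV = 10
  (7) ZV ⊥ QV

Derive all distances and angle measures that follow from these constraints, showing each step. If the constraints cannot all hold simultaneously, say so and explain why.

The constraints are consistent.

Step 1: From EB = 8, BQ = 2, and ∠EBQ = 60°, by the law of cosines:
  EQ² = EB² + BQ² - 2·EB·BQ·cos(60°) = 64 + 4 - 16 = 52
  EQ = 2·√13

Step 2: From VB = 10, VE = 4, BE = 8, by the inverse law of cosines:
  cos(∠BVE) = (VB² + VE² - BE²) / (2·VB·VE)
  ∠BVE = 49.46°

Step 3: From EB = 8, EV = 4, BV = 10, by the inverse law of cosines:
  cos(∠BEV) = (EB² + EV² - BV²) / (2·EB·EV)
  ∠BEV = 108.21°

Step 4: From BE = 8, BV = 10, EV = 4, by the inverse law of cosines:
  cos(∠EBV) = (BE² + BV² - EV²) / (2·BE·BV)
  ∠EBV = 22.33°

Step 5: From EB = 8, EQ = 2·√13, BQ = 2, by the inverse law of cosines:
  cos(∠BEQ) = (EB² + EQ² - BQ²) / (2·EB·EQ)
  ∠BEQ = 13.9°

Step 6: From QB = 2, QE = 2·√13, BE = 8, by the inverse law of cosines:
  cos(∠BQE) = (QB² + QE² - BE²) / (2·QB·QE)
  ∠BQE = 106.1°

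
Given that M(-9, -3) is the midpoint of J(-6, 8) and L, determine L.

Using the midpoint formula: M = ((x1 + x2)/2, (y1 + y2)/2)
We know M = (-9, -3) and J = (-6, 8)
For x: -9 = (-6 + x2)/2, so x2 = 2*-9 - -6 = -12
For y: -3 = (8 + y2)/2, so y2 = 2*-3 - 8 = -14
L = (-12, -14)

(-12, -14)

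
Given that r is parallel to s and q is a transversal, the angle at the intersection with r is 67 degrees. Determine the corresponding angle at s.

Corresponding angles are equal: 67 degrees.

67 degrees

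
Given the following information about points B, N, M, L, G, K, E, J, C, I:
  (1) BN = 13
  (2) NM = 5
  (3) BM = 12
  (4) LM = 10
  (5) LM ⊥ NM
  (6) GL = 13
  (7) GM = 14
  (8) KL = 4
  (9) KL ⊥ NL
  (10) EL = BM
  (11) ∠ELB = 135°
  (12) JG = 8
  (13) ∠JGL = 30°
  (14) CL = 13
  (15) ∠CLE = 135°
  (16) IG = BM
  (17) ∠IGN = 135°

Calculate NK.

Step 1: By the law of cosines on triangle LMN: LN² = 10² + 5² − 2·10·5·cos(90°) = 125, so LN = 5·√5.
Step 2: By the law of cosines on triangle NLK: NK² = (5·√5)² + 4² − 2·5·√5·4·cos(90°) = 141, so NK = √141.

Therefore, the length of NK = √141.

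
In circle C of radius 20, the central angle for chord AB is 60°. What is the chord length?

Drop a perpendicular from the center to the chord, bisecting both the chord and the central angle.
Each half-chord = r sin(θ/2) = 20 sin(30°).
The full chord = 2 × 20 × sin(30°) = 20.

20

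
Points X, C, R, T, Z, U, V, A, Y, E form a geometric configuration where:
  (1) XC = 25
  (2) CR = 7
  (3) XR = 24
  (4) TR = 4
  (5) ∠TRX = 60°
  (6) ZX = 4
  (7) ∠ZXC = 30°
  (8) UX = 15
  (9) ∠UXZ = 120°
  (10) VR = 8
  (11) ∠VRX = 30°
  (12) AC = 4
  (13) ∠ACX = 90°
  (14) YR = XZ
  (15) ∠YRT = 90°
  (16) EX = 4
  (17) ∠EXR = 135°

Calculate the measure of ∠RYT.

From the given relations: YR = XZ = 4.
Step 1: By the law of cosines on triangle YRT: YT² = 4² + 4² − 2·4·4·cos(90°) = 32, so YT = 4·√2.
Step 2: By the inverse law of cosines on triangle RYT: cos(∠RYT) = (4² + (4·√2)² − 4²) / (2·4·4·√2) = 32/45.25 = 0.7071, so ∠RYT = 45°.

Therefore, the measure of angle ∠RYT = 45°.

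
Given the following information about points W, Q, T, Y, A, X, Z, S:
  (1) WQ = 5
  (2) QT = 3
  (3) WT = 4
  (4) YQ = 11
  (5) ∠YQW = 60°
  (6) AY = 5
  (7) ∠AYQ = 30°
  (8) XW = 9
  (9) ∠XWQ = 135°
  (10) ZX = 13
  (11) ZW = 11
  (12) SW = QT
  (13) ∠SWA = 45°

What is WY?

Step 1: By the law of cosines on triangle WQY: WY² = 5² + 11² − 2·5·11·cos(60°) = 91, so WY = √91.

Therefore, the length of WY = √91.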